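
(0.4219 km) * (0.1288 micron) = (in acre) 1.343e-08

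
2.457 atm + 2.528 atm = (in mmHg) 3789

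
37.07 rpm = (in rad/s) 3.882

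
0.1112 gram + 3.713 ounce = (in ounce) 3.717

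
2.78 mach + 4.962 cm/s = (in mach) 2.78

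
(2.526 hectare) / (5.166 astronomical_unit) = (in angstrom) 326.9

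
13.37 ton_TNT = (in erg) 5.594e+17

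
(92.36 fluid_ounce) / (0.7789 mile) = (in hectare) 2.179e-10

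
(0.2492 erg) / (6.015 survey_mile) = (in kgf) 2.625e-13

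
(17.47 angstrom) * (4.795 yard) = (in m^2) 7.66e-09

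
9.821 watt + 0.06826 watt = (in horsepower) 0.01326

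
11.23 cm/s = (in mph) 0.2512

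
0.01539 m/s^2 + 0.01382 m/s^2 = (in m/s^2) 0.02921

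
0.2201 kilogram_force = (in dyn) 2.158e+05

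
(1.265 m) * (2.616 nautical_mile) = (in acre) 1.514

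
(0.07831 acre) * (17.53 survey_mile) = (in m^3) 8.941e+06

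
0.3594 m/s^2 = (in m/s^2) 0.3594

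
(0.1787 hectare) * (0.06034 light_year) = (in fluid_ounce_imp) 3.59e+22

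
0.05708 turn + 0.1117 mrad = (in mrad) 358.8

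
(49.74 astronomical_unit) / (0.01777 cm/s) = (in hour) 1.163e+13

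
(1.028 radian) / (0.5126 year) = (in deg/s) 3.644e-06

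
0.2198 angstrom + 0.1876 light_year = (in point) 5.031e+18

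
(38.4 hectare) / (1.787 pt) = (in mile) 3.785e+05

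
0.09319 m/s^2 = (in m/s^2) 0.09319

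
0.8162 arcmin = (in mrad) 0.2374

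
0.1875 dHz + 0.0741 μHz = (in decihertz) 0.1875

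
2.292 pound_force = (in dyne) 1.02e+06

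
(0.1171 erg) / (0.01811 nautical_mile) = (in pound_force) 7.849e-11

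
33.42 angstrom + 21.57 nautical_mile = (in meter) 3.995e+04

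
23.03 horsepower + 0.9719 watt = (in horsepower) 23.03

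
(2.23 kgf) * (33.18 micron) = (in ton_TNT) 1.734e-13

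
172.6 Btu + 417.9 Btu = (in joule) 6.23e+05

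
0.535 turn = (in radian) 3.362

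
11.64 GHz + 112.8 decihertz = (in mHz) 1.164e+13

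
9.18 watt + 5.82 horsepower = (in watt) 4349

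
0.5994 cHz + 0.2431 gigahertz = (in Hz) 2.431e+08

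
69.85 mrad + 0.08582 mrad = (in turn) 0.01113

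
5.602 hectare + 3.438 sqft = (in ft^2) 6.03e+05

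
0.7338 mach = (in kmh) 899.5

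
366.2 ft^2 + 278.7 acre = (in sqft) 1.214e+07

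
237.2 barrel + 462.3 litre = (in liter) 3.817e+04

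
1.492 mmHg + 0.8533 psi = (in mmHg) 45.62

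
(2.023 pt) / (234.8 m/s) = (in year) 9.638e-14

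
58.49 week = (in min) 5.896e+05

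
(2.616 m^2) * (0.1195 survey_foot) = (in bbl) 0.5993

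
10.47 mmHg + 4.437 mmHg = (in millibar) 19.87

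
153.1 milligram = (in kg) 0.0001531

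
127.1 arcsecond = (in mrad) 0.6162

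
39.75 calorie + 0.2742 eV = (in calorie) 39.75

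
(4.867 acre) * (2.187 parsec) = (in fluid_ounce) 4.494e+25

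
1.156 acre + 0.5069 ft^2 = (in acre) 1.156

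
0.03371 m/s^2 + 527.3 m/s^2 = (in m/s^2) 527.3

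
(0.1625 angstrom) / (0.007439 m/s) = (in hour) 6.068e-13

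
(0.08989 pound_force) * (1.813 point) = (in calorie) 6.112e-05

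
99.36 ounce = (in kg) 2.817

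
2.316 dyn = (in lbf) 5.207e-06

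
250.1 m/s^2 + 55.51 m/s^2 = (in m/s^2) 305.6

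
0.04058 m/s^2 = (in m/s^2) 0.04058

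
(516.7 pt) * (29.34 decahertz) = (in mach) 0.1571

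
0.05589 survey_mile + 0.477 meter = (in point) 2.563e+05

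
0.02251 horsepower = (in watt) 16.79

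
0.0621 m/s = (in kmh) 0.2236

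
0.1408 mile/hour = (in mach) 0.0001849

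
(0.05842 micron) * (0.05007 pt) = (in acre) 2.55e-16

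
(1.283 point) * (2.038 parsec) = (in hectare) 2.846e+09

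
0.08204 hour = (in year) 9.365e-06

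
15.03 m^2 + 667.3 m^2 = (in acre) 0.1686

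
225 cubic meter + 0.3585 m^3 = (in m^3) 225.4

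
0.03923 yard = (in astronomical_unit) 2.398e-13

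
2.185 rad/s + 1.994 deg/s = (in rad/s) 2.22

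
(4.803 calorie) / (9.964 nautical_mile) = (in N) 0.001089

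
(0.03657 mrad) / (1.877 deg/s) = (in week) 1.846e-09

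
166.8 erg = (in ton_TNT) 3.987e-15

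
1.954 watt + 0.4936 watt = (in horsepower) 0.003282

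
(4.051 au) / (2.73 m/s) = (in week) 3.67e+05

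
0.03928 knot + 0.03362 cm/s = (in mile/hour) 0.04595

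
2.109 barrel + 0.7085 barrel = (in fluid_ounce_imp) 1.577e+04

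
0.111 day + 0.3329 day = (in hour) 10.65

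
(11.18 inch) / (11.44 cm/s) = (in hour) 0.0006895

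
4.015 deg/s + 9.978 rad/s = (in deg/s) 575.7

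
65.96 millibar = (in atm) 0.0651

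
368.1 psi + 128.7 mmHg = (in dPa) 2.555e+07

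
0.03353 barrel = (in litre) 5.331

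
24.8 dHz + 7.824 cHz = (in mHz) 2558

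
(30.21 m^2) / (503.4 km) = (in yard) 6.563e-05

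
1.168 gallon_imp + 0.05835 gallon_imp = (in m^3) 0.005575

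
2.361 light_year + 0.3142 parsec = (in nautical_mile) 1.73e+13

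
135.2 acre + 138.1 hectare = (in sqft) 2.075e+07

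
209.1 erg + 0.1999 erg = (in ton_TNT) 5.002e-15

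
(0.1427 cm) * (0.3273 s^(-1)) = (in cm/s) 0.04671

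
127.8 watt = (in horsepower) 0.1714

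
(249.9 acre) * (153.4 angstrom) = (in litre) 15.51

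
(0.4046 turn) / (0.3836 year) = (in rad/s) 2.101e-07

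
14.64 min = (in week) 0.001452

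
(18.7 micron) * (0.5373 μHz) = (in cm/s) 1.005e-09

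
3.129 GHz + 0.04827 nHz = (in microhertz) 3.129e+15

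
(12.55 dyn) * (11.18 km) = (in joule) 1.403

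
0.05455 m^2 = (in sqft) 0.5872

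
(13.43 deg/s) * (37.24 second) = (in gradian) 555.7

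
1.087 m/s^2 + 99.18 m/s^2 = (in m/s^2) 100.3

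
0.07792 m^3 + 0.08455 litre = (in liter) 78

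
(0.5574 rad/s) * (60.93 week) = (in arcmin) 7.061e+10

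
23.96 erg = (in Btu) 2.271e-09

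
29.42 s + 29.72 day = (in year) 0.08143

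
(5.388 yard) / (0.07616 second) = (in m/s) 64.69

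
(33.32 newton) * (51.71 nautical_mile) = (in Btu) 3024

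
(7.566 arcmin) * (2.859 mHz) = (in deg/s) 0.0003605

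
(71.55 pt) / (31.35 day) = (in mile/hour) 2.085e-08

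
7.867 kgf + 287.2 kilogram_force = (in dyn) 2.894e+08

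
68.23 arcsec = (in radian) 0.0003308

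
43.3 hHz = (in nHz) 4.33e+12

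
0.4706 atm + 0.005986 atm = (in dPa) 4.829e+05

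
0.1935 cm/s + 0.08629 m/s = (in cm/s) 8.823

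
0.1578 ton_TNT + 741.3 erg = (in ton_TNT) 0.1578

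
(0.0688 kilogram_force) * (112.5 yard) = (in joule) 69.41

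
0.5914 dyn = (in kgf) 6.031e-07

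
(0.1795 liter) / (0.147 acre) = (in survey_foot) 9.9e-07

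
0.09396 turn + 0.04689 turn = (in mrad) 885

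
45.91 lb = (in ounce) 734.6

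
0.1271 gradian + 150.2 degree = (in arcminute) 9019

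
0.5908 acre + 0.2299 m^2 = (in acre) 0.5909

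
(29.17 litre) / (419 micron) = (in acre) 0.0172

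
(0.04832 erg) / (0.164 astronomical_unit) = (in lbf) 4.428e-20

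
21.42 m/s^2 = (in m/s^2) 21.42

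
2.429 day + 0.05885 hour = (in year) 0.006662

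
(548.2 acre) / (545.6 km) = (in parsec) 1.318e-16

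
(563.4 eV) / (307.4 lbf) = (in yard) 7.219e-20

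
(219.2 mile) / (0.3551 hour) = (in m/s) 276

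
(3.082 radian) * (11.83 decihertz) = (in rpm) 34.82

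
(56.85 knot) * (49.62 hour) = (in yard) 5.713e+06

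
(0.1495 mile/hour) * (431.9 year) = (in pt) 2.58e+12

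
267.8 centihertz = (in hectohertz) 0.02678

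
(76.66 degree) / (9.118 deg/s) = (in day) 9.731e-05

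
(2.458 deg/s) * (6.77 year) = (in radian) 9.159e+06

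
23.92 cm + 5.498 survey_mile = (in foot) 2.903e+04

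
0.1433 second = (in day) 1.659e-06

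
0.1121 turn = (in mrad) 704.3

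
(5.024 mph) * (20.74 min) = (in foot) 9169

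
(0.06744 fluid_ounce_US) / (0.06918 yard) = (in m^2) 3.153e-05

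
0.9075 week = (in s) 5.489e+05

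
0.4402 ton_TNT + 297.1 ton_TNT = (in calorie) 2.975e+11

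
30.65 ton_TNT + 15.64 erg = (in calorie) 3.065e+10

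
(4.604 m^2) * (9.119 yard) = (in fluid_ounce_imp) 1.351e+06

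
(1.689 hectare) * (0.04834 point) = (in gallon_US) 76.09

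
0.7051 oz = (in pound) 0.04407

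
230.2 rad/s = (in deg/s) 1.319e+04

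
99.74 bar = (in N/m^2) 9.974e+06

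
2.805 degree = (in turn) 0.007792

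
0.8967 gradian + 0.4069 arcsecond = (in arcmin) 48.43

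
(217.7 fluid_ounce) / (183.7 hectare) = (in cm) 3.505e-07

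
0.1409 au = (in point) 5.975e+13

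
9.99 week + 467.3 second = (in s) 6.042e+06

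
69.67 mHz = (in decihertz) 0.6967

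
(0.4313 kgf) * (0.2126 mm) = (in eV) 5.612e+15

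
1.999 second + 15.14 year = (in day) 5526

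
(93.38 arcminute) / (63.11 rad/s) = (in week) 7.117e-10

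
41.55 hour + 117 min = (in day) 1.812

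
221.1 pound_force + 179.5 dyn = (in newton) 983.5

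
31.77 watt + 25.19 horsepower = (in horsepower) 25.23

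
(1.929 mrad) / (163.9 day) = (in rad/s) 1.362e-10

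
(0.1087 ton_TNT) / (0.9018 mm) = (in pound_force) 1.134e+11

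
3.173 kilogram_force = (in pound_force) 6.995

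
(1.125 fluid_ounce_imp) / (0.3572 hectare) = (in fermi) 8.949e+06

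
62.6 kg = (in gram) 6.26e+04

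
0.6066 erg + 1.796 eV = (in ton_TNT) 1.45e-17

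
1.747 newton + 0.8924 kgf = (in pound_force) 2.36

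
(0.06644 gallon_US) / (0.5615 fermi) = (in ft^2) 4.821e+12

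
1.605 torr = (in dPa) 2140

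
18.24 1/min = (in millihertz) 304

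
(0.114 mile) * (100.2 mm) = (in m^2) 18.38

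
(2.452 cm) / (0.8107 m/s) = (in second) 0.03025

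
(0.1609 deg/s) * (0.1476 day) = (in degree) 2052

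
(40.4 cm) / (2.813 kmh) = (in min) 0.008617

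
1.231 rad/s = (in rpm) 11.76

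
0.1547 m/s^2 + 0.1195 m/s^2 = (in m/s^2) 0.2742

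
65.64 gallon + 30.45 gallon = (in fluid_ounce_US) 1.23e+04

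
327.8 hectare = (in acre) 810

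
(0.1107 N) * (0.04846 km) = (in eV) 3.348e+19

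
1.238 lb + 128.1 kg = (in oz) 4538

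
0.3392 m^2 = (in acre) 8.382e-05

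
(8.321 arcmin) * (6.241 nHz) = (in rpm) 1.443e-10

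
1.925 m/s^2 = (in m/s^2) 1.925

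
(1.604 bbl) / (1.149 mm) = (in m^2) 221.9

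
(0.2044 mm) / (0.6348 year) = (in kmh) 3.676e-11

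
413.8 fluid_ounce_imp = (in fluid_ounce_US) 397.6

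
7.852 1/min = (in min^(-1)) 7.852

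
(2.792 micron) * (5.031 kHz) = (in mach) 4.125e-05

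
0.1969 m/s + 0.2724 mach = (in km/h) 334.6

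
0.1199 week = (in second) 7.252e+04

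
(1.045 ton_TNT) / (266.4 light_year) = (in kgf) 1.769e-10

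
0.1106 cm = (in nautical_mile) 5.972e-07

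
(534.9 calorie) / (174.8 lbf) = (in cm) 287.8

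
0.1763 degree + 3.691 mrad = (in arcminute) 23.27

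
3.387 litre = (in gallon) 0.8948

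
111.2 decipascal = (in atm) 0.0001097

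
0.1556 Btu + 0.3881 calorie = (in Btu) 0.1571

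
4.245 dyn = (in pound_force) 9.543e-06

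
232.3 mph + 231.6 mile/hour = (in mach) 0.6091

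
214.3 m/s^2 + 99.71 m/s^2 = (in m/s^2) 314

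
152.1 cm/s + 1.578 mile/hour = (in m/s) 2.226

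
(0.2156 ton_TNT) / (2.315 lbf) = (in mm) 8.76e+10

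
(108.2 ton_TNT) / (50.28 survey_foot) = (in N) 2.954e+10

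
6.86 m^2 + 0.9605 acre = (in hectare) 0.3894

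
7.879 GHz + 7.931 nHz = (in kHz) 7.879e+06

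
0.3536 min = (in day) 0.0002456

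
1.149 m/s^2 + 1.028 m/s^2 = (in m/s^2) 2.177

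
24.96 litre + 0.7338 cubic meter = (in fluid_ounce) 2.566e+04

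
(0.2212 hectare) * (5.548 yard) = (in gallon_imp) 2.468e+06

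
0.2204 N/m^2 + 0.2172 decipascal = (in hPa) 0.002421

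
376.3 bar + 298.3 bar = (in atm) 665.8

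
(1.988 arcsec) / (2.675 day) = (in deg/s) 2.389e-09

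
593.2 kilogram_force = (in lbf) 1308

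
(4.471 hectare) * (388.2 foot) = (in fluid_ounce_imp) 1.862e+11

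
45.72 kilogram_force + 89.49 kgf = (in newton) 1326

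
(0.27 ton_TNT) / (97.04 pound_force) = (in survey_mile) 1626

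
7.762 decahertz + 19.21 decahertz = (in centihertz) 2.697e+04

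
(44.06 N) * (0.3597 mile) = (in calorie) 6096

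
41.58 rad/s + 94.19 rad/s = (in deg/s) 7779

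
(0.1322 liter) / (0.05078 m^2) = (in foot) 0.008541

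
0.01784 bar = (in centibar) 1.784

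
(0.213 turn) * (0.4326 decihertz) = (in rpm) 0.5529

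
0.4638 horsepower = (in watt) 345.9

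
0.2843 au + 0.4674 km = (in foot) 1.395e+11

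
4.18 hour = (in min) 250.8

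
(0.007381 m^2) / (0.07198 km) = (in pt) 0.2907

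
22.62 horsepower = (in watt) 1.687e+04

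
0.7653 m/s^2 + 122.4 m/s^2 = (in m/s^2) 123.2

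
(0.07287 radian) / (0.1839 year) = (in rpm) 1.2e-07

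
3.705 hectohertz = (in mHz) 3.705e+05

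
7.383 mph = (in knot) 6.416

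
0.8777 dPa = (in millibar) 0.0008777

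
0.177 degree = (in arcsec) 637.2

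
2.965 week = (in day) 20.75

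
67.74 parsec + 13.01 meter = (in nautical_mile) 1.129e+15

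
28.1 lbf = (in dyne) 1.25e+07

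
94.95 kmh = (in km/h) 94.95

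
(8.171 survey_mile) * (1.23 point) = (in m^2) 5.706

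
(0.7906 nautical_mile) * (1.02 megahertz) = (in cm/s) 1.493e+11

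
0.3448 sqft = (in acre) 7.916e-06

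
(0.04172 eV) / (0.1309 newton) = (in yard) 5.584e-20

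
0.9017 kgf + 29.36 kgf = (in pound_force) 66.72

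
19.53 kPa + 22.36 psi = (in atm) 1.714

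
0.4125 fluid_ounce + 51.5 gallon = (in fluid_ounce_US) 6592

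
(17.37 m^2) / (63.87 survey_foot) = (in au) 5.964e-12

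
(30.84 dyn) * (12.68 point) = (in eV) 8.61e+12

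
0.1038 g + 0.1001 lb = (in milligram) 4.551e+04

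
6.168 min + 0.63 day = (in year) 0.001738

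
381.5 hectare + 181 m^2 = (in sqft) 4.107e+07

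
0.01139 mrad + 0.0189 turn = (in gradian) 7.561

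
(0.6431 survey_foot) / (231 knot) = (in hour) 4.582e-07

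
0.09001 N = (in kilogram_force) 0.009178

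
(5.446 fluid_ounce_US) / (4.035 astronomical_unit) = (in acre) 6.593e-20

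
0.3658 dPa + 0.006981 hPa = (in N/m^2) 0.7347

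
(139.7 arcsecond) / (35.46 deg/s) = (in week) 1.809e-09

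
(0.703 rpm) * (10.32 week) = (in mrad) 4.595e+08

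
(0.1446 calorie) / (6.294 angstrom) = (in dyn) 9.612e+13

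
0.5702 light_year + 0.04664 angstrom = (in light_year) 0.5702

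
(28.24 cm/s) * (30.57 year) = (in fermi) 2.722e+23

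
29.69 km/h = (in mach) 0.02422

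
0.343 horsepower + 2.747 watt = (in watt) 258.5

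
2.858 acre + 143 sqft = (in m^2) 1.158e+04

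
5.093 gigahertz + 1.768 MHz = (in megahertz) 5095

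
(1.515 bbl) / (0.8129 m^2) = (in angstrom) 2.963e+09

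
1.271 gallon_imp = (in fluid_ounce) 195.4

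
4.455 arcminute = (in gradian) 0.0825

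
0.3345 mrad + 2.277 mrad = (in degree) 0.1496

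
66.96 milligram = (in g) 0.06696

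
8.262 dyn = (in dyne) 8.262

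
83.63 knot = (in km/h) 154.9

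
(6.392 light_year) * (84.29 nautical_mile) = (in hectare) 9.44e+17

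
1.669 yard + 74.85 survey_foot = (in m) 24.34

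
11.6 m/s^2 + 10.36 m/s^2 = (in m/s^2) 21.96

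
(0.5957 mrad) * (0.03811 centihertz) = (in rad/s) 2.27e-07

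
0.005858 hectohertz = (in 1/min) 35.15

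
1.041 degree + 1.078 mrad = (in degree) 1.103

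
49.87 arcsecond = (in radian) 0.0002418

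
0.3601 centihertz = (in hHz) 3.601e-05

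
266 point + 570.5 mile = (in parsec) 2.975e-11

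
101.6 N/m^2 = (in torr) 0.7621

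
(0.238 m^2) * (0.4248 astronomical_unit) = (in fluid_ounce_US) 5.114e+14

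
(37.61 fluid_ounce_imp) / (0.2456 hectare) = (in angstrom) 4351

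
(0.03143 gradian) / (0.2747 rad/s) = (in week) 2.972e-09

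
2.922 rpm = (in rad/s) 0.306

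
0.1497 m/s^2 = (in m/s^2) 0.1497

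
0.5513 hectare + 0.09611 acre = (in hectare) 0.5902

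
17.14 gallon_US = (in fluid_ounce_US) 2194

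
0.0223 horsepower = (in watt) 16.63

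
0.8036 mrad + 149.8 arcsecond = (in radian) 0.00153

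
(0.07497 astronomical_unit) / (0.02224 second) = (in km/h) 1.815e+12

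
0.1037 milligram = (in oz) 3.658e-06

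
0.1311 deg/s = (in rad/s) 0.002288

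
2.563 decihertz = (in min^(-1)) 15.38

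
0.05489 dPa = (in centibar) 5.489e-06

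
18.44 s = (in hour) 0.005122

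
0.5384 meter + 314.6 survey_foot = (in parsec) 3.125e-15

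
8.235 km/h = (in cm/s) 228.8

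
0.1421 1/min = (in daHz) 0.0002368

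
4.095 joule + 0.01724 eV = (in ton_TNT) 9.787e-10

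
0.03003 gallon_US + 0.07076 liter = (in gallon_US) 0.04872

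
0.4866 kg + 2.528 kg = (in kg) 3.015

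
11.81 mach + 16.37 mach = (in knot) 1.865e+04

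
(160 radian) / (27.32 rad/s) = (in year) 1.857e-07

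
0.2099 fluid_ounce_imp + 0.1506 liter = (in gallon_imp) 0.03444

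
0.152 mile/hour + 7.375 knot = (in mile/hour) 8.639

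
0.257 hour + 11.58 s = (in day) 0.01084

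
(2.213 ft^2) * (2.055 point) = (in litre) 0.149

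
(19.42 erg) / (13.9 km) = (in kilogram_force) 1.425e-11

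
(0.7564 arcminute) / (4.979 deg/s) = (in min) 4.22e-05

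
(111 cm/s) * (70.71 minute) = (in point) 1.335e+07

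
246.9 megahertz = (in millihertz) 2.469e+11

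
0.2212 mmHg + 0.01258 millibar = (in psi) 0.00446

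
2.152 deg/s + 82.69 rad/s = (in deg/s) 4740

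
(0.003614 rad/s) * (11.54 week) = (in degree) 1.445e+06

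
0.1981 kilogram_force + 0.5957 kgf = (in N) 7.785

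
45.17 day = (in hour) 1084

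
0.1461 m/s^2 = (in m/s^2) 0.1461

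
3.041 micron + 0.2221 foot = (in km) 6.77e-05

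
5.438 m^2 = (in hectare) 0.0005438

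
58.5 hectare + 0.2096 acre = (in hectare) 58.58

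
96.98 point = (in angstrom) 3.421e+08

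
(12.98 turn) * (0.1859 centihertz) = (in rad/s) 0.1516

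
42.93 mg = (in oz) 0.001514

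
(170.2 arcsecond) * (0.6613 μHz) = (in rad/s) 5.457e-10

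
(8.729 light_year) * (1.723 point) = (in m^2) 5.02e+13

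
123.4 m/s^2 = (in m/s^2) 123.4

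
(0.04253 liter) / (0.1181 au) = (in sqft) 2.591e-14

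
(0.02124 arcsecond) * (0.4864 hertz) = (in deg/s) 2.87e-06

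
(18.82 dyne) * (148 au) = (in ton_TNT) 0.9959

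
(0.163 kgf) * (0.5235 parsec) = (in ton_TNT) 6.171e+06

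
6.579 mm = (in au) 4.398e-14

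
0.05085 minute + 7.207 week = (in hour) 1211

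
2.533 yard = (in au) 1.548e-11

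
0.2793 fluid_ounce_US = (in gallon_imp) 0.001817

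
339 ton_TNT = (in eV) 8.853e+30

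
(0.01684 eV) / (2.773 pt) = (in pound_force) 6.2e-19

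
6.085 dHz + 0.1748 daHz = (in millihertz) 2357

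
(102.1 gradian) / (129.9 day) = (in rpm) 1.365e-06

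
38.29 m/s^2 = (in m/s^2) 38.29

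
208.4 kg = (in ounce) 7351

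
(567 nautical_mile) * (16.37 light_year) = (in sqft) 1.751e+24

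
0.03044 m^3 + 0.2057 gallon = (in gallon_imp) 6.867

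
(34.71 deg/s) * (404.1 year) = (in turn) 1.229e+09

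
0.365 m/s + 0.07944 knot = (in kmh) 1.461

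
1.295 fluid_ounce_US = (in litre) 0.0383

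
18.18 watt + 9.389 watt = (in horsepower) 0.03697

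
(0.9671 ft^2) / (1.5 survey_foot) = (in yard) 0.2149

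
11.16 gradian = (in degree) 10.04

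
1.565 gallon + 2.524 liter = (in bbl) 0.05314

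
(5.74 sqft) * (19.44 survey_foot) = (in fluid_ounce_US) 1.068e+05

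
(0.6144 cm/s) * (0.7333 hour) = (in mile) 0.01008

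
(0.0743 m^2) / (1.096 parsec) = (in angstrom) 2.197e-08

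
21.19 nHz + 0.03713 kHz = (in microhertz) 3.713e+07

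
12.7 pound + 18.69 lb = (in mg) 1.424e+07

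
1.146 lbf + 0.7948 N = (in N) 5.892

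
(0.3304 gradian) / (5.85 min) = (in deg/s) 0.0008472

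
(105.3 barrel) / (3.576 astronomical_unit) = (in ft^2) 3.369e-10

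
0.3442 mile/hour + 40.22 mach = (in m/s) 1.37e+04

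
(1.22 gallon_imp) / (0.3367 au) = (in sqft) 1.185e-12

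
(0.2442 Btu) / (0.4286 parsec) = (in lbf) 4.38e-15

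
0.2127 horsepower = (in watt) 158.6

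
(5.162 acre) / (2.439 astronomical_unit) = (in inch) 2.254e-06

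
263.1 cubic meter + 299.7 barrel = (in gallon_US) 8.209e+04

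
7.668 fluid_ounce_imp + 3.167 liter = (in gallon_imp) 0.7446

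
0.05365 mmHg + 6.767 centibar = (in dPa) 6.774e+04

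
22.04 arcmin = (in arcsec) 1322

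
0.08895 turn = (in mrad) 558.9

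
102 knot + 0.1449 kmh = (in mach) 0.1542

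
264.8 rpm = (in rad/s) 27.73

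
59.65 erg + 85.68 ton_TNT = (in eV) 2.237e+30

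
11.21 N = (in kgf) 1.143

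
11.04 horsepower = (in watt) 8233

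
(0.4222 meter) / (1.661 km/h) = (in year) 2.902e-08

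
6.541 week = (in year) 0.1254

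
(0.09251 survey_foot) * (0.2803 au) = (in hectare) 1.182e+05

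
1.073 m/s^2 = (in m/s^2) 1.073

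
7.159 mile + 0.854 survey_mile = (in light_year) 1.363e-12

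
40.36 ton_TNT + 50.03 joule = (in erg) 1.689e+18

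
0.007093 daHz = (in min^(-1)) 4.256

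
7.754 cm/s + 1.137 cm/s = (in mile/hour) 0.1989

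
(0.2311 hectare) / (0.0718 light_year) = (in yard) 3.721e-12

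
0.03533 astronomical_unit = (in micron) 5.285e+15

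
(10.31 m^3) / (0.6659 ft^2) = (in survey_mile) 0.1036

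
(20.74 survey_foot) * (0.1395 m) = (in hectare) 8.819e-05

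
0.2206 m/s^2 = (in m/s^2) 0.2206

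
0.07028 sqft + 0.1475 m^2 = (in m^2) 0.154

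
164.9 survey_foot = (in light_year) 5.313e-15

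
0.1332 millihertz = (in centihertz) 0.01332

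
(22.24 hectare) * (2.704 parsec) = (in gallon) 4.902e+24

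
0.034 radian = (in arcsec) 7013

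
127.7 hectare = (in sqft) 1.375e+07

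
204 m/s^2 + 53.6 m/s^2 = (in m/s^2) 257.6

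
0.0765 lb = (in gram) 34.7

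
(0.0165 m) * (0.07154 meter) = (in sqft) 0.01271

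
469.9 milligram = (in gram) 0.4699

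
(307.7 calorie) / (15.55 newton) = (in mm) 8.279e+04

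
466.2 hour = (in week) 2.775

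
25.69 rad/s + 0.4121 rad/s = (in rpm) 249.3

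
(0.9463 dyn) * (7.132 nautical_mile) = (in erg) 1.25e+06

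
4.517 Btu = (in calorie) 1139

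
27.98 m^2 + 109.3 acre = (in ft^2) 4.761e+06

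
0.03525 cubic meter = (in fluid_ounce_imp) 1241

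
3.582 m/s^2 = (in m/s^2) 3.582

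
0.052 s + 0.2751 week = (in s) 1.664e+05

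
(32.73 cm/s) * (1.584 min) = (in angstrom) 3.111e+11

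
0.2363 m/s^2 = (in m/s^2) 0.2363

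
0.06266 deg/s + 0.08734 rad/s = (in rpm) 0.8445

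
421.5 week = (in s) 2.549e+08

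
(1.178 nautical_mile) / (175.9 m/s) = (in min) 0.2067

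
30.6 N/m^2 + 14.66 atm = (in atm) 14.66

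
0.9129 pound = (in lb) 0.9129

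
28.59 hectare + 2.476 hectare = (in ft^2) 3.344e+06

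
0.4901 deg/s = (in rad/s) 0.008554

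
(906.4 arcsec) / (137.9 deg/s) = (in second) 0.001826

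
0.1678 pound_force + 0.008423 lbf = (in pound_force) 0.1762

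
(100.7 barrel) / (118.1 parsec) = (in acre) 1.086e-21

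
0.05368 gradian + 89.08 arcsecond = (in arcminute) 4.383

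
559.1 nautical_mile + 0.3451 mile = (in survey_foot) 3.399e+06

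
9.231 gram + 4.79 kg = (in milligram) 4.799e+06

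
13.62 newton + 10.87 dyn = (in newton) 13.62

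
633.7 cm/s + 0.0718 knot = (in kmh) 22.95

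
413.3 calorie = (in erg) 1.729e+10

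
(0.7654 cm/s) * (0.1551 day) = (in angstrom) 1.026e+12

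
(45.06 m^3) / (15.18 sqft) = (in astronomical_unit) 2.136e-10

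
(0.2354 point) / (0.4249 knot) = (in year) 1.205e-11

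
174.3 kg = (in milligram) 1.743e+08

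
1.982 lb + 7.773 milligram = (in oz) 31.71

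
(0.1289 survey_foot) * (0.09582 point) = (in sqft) 1.43e-05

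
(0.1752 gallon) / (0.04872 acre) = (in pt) 0.009535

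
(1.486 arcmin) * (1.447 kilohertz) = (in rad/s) 0.6255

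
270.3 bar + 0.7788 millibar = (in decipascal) 2.703e+08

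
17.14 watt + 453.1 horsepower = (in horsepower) 453.1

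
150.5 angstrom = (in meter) 1.505e-08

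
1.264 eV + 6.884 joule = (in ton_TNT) 1.645e-09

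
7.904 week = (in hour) 1328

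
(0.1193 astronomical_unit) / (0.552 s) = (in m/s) 3.233e+10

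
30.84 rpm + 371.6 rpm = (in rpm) 402.4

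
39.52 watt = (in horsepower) 0.053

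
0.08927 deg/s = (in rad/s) 0.001558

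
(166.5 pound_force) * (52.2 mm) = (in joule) 38.66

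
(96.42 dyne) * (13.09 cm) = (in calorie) 3.017e-05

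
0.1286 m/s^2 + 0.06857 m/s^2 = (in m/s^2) 0.1972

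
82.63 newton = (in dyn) 8.263e+06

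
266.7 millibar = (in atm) 0.2632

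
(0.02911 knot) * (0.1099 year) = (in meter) 5.19e+04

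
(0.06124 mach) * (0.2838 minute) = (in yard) 388.3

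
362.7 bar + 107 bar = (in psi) 6812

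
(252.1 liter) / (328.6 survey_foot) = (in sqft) 0.02709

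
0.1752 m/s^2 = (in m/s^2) 0.1752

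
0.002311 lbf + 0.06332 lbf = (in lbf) 0.06563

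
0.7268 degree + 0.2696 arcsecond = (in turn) 0.002019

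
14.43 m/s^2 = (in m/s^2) 14.43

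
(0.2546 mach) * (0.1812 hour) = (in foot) 1.855e+05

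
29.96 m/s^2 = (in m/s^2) 29.96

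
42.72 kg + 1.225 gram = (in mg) 4.272e+07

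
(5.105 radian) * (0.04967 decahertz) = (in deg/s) 145.3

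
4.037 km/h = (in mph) 2.508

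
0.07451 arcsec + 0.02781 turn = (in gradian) 11.12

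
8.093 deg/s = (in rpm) 1.349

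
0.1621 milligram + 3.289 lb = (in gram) 1492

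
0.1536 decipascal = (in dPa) 0.1536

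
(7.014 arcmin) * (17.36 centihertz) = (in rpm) 0.003382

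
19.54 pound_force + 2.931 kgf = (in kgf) 11.79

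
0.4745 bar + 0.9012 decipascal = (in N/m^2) 4.745e+04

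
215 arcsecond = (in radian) 0.001042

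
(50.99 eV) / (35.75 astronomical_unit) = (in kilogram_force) 1.558e-31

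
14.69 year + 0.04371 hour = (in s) 4.633e+08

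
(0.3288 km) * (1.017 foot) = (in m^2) 101.9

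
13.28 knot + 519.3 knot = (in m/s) 274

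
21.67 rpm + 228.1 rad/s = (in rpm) 2200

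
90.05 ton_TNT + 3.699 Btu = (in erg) 3.768e+18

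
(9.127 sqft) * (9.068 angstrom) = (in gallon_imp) 1.691e-07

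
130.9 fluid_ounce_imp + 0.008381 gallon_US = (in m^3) 0.003751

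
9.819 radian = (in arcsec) 2.025e+06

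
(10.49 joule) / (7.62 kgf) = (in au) 9.384e-13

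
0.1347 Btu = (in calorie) 33.97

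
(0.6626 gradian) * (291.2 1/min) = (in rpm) 0.4824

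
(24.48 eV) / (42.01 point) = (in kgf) 2.699e-17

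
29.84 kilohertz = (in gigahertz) 2.984e-05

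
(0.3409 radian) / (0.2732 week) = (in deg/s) 0.0001182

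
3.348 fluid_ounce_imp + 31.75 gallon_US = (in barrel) 0.7566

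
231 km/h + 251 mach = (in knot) 1.663e+05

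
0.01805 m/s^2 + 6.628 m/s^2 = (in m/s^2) 6.646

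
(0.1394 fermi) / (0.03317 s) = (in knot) 8.169e-15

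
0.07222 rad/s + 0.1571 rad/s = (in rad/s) 0.2293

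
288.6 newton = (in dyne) 2.886e+07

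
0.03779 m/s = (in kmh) 0.136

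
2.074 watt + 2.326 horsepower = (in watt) 1737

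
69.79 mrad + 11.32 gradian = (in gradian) 15.76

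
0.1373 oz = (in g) 3.892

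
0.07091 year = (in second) 2.236e+06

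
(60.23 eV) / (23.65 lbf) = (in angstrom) 9.173e-10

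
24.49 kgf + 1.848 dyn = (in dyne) 2.402e+07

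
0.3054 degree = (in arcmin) 18.32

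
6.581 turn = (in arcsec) 8.529e+06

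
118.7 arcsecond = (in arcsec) 118.7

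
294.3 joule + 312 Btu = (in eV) 2.056e+24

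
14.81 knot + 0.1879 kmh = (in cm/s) 767.1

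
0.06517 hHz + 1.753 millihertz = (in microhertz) 6.519e+06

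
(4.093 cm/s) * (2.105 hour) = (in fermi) 3.102e+17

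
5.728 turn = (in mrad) 3.599e+04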